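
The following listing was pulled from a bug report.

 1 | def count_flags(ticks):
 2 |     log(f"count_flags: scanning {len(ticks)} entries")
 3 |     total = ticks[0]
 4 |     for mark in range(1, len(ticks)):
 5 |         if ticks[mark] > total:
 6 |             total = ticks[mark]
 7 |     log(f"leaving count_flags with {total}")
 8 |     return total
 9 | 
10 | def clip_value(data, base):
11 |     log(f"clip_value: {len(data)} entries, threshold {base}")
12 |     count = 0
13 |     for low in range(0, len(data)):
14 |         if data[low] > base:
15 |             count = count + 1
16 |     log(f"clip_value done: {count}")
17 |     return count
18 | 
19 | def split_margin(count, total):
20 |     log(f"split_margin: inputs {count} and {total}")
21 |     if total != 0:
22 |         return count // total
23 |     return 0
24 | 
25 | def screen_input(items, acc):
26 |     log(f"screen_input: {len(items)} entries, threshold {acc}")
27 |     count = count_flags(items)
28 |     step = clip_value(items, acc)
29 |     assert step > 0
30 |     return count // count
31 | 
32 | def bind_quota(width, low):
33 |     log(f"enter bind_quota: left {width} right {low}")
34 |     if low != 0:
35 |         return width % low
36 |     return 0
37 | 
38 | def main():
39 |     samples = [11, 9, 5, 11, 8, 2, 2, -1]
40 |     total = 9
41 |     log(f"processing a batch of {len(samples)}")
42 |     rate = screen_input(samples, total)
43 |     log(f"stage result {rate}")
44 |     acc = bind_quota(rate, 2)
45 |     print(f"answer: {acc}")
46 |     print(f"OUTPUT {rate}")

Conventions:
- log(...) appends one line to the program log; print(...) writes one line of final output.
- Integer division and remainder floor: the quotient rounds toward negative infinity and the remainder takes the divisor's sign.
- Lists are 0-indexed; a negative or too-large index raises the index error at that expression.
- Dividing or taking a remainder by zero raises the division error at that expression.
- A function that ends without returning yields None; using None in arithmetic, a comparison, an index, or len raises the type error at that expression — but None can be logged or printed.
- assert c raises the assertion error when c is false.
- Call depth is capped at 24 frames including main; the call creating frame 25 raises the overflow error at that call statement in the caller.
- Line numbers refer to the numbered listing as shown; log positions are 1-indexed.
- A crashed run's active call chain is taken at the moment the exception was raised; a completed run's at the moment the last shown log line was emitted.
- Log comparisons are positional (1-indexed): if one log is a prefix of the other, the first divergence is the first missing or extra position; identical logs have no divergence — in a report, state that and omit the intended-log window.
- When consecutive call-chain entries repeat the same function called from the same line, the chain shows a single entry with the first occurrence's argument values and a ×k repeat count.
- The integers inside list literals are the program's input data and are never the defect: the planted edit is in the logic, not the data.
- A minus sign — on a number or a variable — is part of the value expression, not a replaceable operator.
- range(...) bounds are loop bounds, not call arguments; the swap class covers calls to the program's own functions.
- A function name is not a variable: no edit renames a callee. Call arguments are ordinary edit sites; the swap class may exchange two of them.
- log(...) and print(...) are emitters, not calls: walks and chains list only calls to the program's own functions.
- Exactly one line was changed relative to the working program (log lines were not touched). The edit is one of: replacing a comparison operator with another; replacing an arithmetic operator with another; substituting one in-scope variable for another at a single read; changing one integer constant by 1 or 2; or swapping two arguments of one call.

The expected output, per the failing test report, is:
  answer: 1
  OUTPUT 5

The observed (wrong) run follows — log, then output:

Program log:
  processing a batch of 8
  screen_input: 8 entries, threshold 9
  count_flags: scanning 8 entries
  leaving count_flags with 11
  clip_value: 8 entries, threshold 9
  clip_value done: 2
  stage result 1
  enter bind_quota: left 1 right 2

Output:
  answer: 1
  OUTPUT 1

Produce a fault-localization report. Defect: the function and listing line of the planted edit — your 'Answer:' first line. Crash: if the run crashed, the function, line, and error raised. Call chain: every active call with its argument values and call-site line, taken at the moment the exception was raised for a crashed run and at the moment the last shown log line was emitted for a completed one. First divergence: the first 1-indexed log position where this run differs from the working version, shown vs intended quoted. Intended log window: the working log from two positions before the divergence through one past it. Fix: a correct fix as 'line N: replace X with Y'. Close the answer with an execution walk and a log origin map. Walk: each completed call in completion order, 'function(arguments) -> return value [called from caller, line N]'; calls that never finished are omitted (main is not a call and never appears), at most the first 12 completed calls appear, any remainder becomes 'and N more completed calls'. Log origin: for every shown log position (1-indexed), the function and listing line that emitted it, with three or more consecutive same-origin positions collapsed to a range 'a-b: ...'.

Answer: the defect is in screen_input at line 30.
Key observation: Position 7 is the first bad log line: 'stage result 1' should read 'stage result 5'.
Call chain: main -> bind_quota(1, 2) (called at line 44).
First divergence: at position 7 the run shows 'stage result 1' where the working version logs 'stage result 5'.
Intended log window:
  5: clip_value: 8 entries, threshold 9
  6: clip_value done: 2
  7: stage result 5
  8: enter bind_quota: left 5 right 2
Execution walk:
  count_flags([11, 9, 5, 11, 8, 2, 2, -1]) -> 11  [called from screen_input, line 27]
  clip_value([11, 9, 5, 11, 8, 2, 2, -1], 9) -> 2  [called from screen_input, line 28]
  screen_input([11, 9, 5, 11, 8, 2, 2, -1], 9) -> 1  [called from main, line 42]
  bind_quota(1, 2) -> 1  [called from main, line 44]
Origin of each log line:
  1: emitted by main (line 41)
  2: emitted by screen_input (line 26)
  3: emitted by count_flags (line 2)
  4: emitted by count_flags (line 7)
  5: emitted by clip_value (line 11)
  6: emitted by clip_value (line 16)
  7: emitted by main (line 43)
  8: emitted by bind_quota (line 33)
A correct fix: line 30: replace `count // count` with `count // step`.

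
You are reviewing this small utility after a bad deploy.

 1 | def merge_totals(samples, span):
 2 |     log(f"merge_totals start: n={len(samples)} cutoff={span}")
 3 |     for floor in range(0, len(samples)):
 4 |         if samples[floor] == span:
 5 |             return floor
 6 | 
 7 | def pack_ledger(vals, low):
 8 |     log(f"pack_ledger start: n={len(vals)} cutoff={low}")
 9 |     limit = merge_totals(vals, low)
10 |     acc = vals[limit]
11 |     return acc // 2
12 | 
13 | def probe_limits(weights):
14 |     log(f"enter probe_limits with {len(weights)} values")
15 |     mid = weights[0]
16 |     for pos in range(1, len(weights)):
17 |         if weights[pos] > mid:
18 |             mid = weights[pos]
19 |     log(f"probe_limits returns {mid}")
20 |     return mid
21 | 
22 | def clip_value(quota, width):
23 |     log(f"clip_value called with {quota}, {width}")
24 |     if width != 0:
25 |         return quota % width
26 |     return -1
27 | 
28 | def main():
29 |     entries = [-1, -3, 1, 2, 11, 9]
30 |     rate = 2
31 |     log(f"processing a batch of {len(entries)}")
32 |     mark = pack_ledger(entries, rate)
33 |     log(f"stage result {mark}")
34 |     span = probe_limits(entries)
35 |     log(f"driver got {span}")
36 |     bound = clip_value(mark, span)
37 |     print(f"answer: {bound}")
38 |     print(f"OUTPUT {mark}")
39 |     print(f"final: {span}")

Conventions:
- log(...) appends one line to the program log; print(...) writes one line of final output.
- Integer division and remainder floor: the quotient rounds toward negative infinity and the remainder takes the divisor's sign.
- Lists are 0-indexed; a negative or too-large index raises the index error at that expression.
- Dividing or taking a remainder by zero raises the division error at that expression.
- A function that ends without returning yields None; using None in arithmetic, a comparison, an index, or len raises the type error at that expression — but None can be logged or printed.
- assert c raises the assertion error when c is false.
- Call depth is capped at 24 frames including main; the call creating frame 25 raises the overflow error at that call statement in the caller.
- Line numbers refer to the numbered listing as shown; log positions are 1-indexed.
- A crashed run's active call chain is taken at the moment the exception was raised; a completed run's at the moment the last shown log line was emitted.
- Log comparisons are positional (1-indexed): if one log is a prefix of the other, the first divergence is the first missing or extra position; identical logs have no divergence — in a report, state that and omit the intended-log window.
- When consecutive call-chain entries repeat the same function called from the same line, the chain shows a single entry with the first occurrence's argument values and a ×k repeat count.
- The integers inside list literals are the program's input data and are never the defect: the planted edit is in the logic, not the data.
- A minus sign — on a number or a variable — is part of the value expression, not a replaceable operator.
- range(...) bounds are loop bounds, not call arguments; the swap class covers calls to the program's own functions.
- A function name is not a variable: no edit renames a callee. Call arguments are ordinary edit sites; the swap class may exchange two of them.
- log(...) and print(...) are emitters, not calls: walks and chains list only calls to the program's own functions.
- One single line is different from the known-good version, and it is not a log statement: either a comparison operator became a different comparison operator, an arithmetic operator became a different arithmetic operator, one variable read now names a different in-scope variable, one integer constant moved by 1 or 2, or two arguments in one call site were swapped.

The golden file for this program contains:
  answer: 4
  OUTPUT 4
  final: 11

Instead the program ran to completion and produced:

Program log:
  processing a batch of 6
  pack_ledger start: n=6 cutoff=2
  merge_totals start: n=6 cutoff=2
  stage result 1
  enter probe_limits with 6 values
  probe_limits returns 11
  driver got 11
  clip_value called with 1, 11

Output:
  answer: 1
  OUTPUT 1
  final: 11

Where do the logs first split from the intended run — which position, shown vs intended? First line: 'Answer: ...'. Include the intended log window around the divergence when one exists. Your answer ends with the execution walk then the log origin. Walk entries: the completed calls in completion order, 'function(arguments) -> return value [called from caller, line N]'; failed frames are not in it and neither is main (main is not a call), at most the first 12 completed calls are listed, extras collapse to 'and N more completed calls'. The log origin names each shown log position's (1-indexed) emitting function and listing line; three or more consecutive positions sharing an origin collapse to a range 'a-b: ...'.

Answer: position 4 — the shown line 'stage result 1' should read 'stage result 4'.
Intended log window:
  2: pack_ledger start: n=6 cutoff=2
  3: merge_totals start: n=6 cutoff=2
  4: stage result 4
  5: enter probe_limits with 6 values
Execution walk:
  merge_totals([-1, -3, 1, 2, 11, 9], 2) -> 3  [called from pack_ledger, line 9]
  pack_ledger([-1, -3, 1, 2, 11, 9], 2) -> 1  [called from main, line 32]
  probe_limits([-1, -3, 1, 2, 11, 9]) -> 11  [called from main, line 34]
  clip_value(1, 11) -> 1  [called from main, line 36]
Log line origins:
  1: logged in main at line 31
  2: logged in pack_ledger at line 8
  3: logged in merge_totals at line 2
  4: logged in main at line 33
  5: logged in probe_limits at line 14
  6: logged in probe_limits at line 19
  7: logged in main at line 35
  8: logged in clip_value at line 23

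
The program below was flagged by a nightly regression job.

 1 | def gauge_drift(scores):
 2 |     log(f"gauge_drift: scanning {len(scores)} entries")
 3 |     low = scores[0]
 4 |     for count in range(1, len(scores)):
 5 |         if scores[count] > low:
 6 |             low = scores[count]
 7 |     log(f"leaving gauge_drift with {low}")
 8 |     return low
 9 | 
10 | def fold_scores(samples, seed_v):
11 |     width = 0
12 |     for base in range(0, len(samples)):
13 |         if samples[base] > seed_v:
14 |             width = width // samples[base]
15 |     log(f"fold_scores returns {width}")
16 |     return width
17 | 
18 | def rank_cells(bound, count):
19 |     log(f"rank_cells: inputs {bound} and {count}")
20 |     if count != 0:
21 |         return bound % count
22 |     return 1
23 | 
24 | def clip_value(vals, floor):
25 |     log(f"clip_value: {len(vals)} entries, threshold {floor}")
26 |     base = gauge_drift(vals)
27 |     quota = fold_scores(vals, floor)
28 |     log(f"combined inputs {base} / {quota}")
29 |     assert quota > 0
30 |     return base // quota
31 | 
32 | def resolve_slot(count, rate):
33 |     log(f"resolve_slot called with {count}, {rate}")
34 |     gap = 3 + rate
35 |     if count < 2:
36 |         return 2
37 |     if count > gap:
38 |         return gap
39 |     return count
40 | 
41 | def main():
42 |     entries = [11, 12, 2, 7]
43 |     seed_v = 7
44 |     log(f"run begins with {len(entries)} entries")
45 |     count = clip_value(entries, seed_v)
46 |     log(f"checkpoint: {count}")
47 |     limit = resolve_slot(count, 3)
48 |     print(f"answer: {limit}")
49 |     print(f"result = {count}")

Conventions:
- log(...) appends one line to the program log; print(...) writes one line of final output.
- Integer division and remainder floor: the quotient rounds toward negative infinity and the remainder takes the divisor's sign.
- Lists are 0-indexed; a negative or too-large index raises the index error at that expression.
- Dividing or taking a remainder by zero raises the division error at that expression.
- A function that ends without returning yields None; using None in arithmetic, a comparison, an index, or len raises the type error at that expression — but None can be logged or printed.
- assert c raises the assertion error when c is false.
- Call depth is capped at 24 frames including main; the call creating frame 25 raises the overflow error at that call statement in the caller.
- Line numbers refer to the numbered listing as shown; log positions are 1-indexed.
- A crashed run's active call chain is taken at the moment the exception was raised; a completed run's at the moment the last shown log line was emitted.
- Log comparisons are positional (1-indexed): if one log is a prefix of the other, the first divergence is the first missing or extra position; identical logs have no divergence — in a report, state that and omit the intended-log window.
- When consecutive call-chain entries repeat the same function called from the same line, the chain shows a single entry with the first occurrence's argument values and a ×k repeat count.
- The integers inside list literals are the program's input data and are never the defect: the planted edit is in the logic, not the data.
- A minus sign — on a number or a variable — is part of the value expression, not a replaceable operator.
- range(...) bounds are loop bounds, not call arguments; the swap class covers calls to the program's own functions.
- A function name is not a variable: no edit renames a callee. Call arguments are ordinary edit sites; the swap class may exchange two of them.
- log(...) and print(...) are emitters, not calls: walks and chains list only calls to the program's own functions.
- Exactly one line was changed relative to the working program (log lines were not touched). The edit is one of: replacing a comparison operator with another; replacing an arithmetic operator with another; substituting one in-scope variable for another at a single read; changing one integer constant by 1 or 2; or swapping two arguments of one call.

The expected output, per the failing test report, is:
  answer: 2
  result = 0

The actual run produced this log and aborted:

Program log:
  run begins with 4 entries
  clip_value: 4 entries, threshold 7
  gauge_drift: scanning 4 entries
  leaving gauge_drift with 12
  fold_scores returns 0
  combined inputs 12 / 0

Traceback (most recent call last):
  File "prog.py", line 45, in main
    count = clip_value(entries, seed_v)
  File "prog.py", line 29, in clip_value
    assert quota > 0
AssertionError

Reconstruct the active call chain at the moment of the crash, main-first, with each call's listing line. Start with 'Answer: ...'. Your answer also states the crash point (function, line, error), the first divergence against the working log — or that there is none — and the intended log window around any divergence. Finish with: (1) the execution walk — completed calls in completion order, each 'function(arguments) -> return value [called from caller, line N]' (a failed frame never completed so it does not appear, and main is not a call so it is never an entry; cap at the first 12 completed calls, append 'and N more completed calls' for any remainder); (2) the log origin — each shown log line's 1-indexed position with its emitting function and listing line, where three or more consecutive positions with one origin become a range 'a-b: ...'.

Answer: main -> clip_value (called at line 45).
Core observation: At log position 5 the runs split — shown 'fold_scores returns 0', but the working version logs 'fold_scores returns 23'.
Crash: clip_value, line 29, AssertionError.
First divergence: at position 5 the run shows 'fold_scores returns 0' where the working version logs 'fold_scores returns 23'.
Intended log window:
  3: gauge_drift: scanning 4 entries
  4: leaving gauge_drift with 12
  5: fold_scores returns 23
  6: combined inputs 12 / 23
Execution walk:
  gauge_drift([11, 12, 2, 7]) -> 12  [called from clip_value, line 26]
  fold_scores([11, 12, 2, 7], 7) -> 0  [called from clip_value, line 27]
Origin of each log line:
  1 — main, line 44
  2 — clip_value, line 25
  3 — gauge_drift, line 2
  4 — gauge_drift, line 7
  5 — fold_scores, line 15
  6 — clip_value, line 28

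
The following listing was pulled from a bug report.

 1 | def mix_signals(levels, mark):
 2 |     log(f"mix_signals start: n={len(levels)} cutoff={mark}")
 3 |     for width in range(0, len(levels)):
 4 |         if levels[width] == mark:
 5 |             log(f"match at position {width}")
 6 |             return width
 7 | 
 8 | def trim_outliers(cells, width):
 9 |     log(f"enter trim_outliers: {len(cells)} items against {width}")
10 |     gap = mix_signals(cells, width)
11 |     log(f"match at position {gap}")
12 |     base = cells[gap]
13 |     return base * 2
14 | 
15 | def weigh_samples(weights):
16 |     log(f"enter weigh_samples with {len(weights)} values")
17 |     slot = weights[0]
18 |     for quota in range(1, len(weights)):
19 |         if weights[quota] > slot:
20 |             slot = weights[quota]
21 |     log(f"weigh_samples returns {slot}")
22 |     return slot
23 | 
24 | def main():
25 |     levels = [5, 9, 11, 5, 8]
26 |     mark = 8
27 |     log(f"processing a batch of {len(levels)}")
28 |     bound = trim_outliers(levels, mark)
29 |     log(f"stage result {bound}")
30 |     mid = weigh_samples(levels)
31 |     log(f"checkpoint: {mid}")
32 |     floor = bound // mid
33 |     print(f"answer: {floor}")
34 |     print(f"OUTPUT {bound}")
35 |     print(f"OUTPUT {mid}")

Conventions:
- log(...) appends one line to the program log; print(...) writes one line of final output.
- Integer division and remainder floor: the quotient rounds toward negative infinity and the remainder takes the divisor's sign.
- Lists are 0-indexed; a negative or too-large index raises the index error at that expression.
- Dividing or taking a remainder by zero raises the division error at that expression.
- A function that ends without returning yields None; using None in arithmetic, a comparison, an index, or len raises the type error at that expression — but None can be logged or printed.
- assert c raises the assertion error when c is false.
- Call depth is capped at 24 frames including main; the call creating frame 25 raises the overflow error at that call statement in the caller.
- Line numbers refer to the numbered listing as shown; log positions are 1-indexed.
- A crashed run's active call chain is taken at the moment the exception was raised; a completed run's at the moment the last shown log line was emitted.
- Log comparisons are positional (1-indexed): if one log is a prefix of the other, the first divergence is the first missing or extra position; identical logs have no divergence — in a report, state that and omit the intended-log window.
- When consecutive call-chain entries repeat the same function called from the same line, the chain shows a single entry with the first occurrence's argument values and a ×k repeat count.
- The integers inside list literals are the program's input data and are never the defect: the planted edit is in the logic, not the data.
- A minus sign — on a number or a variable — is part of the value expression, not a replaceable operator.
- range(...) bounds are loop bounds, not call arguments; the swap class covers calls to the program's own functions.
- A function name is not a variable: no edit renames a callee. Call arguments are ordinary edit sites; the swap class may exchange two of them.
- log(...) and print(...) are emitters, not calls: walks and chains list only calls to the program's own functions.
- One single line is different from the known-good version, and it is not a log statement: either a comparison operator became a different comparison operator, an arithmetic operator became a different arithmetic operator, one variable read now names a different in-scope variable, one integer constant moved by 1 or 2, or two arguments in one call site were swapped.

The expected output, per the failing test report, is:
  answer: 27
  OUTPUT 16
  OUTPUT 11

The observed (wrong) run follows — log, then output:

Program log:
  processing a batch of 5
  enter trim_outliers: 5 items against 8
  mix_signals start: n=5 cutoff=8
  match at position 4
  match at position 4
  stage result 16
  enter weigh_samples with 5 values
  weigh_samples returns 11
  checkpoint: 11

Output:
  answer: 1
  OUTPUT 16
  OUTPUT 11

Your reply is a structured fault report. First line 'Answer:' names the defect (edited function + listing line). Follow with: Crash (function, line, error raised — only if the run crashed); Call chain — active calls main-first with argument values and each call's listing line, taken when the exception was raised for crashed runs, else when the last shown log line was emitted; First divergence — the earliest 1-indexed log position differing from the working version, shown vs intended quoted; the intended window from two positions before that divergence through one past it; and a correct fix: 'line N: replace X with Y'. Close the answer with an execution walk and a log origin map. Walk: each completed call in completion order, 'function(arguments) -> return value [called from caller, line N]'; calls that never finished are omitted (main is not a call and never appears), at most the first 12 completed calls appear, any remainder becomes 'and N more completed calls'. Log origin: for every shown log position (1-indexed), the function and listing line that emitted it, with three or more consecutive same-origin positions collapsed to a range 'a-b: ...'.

Answer: the defect is in main at line 32.
The tell: The two runs log identically and part ways only at the printed values.
Call chain: main.
First divergence: there is none — every log position agrees.
Execution walk:
  mix_signals([5, 9, 11, 5, 8], 8) -> 4  [called from trim_outliers, line 10]
  trim_outliers([5, 9, 11, 5, 8], 8) -> 16  [called from main, line 28]
  weigh_samples([5, 9, 11, 5, 8]) -> 11  [called from main, line 30]
Origin of each log line:
  1: logged in main at line 27
  2: logged in trim_outliers at line 9
  3: logged in mix_signals at line 2
  4: logged in mix_signals at line 5
  5: logged in trim_outliers at line 11
  6: logged in main at line 29
  7: logged in weigh_samples at line 16
  8: logged in weigh_samples at line 21
  9: logged in main at line 31
A correct fix: line 32: replace `//` with `+`.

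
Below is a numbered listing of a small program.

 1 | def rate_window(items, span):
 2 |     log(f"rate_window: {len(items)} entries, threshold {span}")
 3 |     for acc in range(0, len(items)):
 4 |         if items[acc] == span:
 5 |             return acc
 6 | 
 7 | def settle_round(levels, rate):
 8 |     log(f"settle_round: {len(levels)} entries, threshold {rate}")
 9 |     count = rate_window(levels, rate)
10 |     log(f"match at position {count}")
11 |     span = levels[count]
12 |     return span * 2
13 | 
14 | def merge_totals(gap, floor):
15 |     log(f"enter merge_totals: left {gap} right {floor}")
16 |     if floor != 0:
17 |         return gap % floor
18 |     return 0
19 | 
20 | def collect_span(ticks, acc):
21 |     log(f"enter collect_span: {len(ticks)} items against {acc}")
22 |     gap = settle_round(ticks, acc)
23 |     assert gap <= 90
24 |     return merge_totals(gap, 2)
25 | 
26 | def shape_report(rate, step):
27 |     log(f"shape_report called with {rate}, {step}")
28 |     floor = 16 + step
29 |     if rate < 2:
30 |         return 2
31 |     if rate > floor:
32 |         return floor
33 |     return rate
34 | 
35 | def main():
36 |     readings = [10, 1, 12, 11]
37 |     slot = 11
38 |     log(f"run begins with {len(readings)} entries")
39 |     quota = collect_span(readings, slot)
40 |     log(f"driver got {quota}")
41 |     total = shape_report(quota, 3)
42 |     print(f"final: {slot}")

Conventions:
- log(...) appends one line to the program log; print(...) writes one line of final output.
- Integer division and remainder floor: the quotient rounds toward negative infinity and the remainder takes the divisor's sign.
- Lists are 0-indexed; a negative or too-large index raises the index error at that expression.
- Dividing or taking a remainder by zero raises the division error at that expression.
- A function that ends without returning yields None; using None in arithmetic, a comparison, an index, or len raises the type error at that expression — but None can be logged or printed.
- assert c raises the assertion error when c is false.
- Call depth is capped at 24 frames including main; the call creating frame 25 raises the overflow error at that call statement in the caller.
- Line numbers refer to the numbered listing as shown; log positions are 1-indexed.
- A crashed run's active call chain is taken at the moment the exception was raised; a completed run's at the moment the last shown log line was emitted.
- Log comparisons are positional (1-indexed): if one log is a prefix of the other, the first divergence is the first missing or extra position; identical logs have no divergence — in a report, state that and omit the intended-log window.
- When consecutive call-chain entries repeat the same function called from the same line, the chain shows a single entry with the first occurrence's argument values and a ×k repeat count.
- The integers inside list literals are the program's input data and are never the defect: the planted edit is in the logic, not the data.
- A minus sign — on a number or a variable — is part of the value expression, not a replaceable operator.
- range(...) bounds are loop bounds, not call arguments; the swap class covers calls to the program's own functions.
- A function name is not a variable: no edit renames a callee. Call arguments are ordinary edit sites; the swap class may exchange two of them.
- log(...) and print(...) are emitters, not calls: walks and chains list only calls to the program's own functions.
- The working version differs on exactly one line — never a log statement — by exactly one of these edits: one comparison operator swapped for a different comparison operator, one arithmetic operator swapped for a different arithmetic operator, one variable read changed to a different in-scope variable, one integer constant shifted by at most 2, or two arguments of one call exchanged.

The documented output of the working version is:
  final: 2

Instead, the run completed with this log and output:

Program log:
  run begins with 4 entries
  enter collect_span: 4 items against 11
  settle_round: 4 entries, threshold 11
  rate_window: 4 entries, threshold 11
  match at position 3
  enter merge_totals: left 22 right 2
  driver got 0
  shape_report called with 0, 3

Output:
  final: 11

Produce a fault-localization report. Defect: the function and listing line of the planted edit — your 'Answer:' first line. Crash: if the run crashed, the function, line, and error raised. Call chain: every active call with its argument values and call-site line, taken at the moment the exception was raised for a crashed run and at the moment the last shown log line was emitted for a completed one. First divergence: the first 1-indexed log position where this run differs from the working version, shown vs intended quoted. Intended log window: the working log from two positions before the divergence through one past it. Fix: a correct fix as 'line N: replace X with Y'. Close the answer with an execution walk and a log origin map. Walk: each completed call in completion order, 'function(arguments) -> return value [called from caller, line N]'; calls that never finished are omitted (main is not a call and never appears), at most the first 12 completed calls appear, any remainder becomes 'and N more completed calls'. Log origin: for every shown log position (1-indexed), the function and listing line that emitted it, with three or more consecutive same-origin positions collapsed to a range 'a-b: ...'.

Answer: the defect is in main at line 42.
Key fact: Log streams are identical — the defect surfaces only in the printed output.
Call chain: main -> shape_report(0, 3) (called at line 41).
First divergence: none — the logs agree in full.
Execution walk:
  rate_window([10, 1, 12, 11], 11) -> 3  [called from settle_round, line 9]
  settle_round([10, 1, 12, 11], 11) -> 22  [called from collect_span, line 22]
  merge_totals(22, 2) -> 0  [called from collect_span, line 24]
  collect_span([10, 1, 12, 11], 11) -> 0  [called from main, line 39]
  shape_report(0, 3) -> 2  [called from main, line 41]
Log origins:
  1: from main, line 38
  2: from collect_span, line 21
  3: from settle_round, line 8
  4: from rate_window, line 2
  5: from settle_round, line 10
  6: from merge_totals, line 15
  7: from main, line 40
  8: from shape_report, line 27
A correct fix: line 42: replace `slot` with `total`.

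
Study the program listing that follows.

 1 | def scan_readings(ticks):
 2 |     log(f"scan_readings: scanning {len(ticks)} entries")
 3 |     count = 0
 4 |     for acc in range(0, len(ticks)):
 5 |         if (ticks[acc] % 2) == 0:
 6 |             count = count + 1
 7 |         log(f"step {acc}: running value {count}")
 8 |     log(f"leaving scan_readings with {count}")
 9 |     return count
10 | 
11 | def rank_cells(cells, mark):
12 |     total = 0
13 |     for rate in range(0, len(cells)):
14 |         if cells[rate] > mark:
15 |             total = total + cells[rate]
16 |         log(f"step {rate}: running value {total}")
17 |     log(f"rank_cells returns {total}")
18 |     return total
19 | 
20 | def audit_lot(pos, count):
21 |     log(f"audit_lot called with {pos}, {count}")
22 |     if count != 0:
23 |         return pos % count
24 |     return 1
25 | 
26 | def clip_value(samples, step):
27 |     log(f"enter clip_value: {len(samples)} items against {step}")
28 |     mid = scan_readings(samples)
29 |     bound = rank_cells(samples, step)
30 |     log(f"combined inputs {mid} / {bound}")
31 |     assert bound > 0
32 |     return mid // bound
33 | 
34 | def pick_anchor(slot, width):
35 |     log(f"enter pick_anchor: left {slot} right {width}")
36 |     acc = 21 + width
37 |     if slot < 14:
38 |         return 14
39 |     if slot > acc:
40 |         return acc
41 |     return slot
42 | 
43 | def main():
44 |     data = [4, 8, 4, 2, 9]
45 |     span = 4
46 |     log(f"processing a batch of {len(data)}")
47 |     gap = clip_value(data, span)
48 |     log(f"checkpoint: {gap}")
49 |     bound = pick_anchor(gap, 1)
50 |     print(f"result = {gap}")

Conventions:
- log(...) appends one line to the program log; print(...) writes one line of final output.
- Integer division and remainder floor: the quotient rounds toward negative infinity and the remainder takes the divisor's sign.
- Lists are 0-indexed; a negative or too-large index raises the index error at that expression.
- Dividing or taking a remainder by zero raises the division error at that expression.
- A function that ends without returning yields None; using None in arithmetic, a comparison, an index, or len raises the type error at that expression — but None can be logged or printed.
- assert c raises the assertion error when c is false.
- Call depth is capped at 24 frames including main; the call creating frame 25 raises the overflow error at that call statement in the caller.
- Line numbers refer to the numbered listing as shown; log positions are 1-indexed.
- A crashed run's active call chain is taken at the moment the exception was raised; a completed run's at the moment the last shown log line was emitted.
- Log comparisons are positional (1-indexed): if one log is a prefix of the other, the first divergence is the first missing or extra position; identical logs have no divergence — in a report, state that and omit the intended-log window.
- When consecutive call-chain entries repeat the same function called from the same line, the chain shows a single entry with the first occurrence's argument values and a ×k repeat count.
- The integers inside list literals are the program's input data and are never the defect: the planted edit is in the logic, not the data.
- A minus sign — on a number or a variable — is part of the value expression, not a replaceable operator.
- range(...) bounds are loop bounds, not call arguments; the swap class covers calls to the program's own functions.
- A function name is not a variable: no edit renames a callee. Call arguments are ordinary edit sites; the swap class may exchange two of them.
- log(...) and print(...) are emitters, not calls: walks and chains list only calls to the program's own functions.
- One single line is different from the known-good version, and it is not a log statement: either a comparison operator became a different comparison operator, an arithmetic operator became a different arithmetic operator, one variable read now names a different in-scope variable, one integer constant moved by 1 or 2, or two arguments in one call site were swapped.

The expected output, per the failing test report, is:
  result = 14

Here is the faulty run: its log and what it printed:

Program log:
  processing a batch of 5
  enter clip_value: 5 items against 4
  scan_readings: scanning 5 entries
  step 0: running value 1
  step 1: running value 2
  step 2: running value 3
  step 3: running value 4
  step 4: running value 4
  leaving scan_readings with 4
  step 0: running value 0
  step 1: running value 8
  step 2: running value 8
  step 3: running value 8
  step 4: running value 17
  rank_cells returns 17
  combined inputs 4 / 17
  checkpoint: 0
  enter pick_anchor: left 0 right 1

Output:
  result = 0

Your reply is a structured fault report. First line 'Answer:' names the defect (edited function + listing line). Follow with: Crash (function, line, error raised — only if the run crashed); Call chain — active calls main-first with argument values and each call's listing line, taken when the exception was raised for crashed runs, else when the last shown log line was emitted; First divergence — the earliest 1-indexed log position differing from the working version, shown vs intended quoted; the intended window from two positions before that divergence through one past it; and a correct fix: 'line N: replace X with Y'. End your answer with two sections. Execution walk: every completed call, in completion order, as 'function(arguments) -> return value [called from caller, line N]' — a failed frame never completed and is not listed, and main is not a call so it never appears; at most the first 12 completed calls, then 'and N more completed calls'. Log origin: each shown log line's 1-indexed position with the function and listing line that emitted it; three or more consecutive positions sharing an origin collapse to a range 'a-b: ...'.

Answer: the defect is in main at line 50.
The tell: Nothing in the log betrays the bug — only the output does.
Call chain: main -> pick_anchor(0, 1) (called at line 49).
First divergence: none — the logs agree in full.
Execution walk:
  scan_readings([4, 8, 4, 2, 9]) -> 4  [called from clip_value, line 28]
  rank_cells([4, 8, 4, 2, 9], 4) -> 17  [called from clip_value, line 29]
  clip_value([4, 8, 4, 2, 9], 4) -> 0  [called from main, line 47]
  pick_anchor(0, 1) -> 14  [called from main, line 49]
Origin of each log line:
  1: logged in main at line 46
  2: logged in clip_value at line 27
  3: logged in scan_readings at line 2
  4-8: logged in scan_readings at line 7
  9: logged in scan_readings at line 8
  10-14: logged in rank_cells at line 16
  15: logged in rank_cells at line 17
  16: logged in clip_value at line 30
  17: logged in main at line 48
  18: logged in pick_anchor at line 35
A correct fix: line 50: replace `gap` with `bound`.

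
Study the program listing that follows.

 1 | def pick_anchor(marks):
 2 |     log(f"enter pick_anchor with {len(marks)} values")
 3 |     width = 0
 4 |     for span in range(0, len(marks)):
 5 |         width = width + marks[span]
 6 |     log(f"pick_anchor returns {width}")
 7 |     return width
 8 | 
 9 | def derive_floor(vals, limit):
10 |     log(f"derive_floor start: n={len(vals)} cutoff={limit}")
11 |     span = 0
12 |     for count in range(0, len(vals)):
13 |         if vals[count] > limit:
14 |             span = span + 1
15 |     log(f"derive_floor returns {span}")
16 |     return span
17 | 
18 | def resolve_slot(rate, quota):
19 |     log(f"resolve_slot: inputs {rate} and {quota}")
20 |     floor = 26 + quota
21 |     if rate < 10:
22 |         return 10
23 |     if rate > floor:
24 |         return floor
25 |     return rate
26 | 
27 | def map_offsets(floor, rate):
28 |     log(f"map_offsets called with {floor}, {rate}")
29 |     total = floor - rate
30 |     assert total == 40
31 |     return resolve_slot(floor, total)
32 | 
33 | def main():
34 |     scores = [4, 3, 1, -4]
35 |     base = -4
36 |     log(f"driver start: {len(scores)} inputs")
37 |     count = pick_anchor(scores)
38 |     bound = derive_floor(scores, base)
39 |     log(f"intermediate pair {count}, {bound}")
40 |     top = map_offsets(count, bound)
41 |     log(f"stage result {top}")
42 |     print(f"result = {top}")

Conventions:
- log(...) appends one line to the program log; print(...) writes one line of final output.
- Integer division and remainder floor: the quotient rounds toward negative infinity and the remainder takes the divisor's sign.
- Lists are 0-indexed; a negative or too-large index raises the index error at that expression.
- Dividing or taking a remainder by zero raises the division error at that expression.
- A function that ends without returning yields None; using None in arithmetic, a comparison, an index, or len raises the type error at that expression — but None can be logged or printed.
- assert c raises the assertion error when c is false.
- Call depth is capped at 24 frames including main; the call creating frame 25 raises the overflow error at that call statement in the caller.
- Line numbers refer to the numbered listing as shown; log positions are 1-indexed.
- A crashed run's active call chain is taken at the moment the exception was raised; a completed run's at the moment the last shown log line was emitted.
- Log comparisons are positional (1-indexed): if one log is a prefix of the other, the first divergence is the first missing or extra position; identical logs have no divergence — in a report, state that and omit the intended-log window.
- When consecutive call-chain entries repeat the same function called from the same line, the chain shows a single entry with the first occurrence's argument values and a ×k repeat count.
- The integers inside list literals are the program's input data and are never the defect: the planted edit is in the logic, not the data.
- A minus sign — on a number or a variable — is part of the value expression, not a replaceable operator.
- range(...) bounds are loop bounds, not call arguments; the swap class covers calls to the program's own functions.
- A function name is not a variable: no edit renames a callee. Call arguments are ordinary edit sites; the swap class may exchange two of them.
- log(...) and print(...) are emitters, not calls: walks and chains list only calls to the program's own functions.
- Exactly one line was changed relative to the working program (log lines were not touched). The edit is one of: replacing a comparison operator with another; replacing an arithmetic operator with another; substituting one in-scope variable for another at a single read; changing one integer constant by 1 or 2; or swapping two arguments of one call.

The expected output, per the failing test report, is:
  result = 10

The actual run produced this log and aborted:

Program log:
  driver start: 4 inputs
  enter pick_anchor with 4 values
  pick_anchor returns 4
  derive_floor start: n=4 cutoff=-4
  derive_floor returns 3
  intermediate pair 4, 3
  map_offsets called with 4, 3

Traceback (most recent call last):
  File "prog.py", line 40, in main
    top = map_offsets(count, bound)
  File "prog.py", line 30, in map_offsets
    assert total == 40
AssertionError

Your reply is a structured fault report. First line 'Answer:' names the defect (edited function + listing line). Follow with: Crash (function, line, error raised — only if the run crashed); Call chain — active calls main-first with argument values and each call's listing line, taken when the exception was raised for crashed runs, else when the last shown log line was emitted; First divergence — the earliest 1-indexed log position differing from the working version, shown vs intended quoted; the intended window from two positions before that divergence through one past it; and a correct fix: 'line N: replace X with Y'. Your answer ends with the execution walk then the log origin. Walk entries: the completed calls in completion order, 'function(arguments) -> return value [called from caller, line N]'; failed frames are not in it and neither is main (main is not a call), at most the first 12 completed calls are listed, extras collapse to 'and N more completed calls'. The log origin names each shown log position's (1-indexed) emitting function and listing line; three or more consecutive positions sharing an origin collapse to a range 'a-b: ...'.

Answer: the defect is in map_offsets at line 30.
The tell: A complete run would log 'resolve_slot: inputs 4 and 1' next, but this one stopped at 7 lines.
Crash: map_offsets, line 30, AssertionError.
Call chain: main -> map_offsets(4, 3) (called at line 40).
First divergence: position 8 — the faulty run's log ends after 7 lines; the working version continues with 'resolve_slot: inputs 4 and 1'.
Intended log window:
  6: intermediate pair 4, 3
  7: map_offsets called with 4, 3
  8: resolve_slot: inputs 4 and 1
  9: stage result 10
Execution walk:
  pick_anchor([4, 3, 1, -4]) -> 4  [called from main, line 37]
  derive_floor([4, 3, 1, -4], -4) -> 3  [called from main, line 38]
Log origins:
  1 — main, line 36
  2 — pick_anchor, line 2
  3 — pick_anchor, line 6
  4 — derive_floor, line 10
  5 — derive_floor, line 15
  6 — main, line 39
  7 — map_offsets, line 28
A correct fix: line 30: replace `==` with `<=`.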